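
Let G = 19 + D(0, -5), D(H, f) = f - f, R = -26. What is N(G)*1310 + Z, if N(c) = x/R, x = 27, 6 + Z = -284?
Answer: -21455/13 ≈ -1650.4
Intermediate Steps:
Z = -290 (Z = -6 - 284 = -290)
D(H, f) = 0
G = 19 (G = 19 + 0 = 19)
N(c) = -27/26 (N(c) = 27/(-26) = 27*(-1/26) = -27/26)
N(G)*1310 + Z = -27/26*1310 - 290 = -17685/13 - 290 = -21455/13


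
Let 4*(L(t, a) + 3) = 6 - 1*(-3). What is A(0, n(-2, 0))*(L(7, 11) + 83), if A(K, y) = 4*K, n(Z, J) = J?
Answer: 0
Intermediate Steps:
L(t, a) = -¾ (L(t, a) = -3 + (6 - 1*(-3))/4 = -3 + (6 + 3)/4 = -3 + (¼)*9 = -3 + 9/4 = -¾)
A(0, n(-2, 0))*(L(7, 11) + 83) = (4*0)*(-¾ + 83) = 0*(329/4) = 0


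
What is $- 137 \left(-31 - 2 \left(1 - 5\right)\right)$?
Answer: $3151$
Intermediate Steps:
$- 137 \left(-31 - 2 \left(1 - 5\right)\right) = - 137 \left(-31 - -8\right) = - 137 \left(-31 + 8\right) = \left(-137\right) \left(-23\right) = 3151$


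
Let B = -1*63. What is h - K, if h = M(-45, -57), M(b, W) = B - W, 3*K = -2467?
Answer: 2449/3 ≈ 816.33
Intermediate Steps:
K = -2467/3 (K = (⅓)*(-2467) = -2467/3 ≈ -822.33)
B = -63
M(b, W) = -63 - W
h = -6 (h = -63 - 1*(-57) = -63 + 57 = -6)
h - K = -6 - 1*(-2467/3) = -6 + 2467/3 = 2449/3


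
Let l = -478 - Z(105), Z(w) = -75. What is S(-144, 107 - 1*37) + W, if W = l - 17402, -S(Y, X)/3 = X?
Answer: -18015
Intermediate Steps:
S(Y, X) = -3*X
l = -403 (l = -478 - 1*(-75) = -478 + 75 = -403)
W = -17805 (W = -403 - 17402 = -17805)
S(-144, 107 - 1*37) + W = -3*(107 - 1*37) - 17805 = -3*(107 - 37) - 17805 = -3*70 - 17805 = -210 - 17805 = -18015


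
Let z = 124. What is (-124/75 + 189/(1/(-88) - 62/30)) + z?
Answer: 6458768/205725 ≈ 31.395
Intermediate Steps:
(-124/75 + 189/(1/(-88) - 62/30)) + z = (-124/75 + 189/(1/(-88) - 62/30)) + 124 = (-124*1/75 + 189/(1*(-1/88) - 62*1/30)) + 124 = (-124/75 + 189/(-1/88 - 31/15)) + 124 = (-124/75 + 189/(-2743/1320)) + 124 = (-124/75 + 189*(-1320/2743)) + 124 = (-124/75 - 249480/2743) + 124 = -19051132/205725 + 124 = 6458768/205725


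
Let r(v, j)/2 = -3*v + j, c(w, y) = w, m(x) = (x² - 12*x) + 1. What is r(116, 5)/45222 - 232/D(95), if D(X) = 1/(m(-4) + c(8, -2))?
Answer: -382940239/22611 ≈ -16936.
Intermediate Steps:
m(x) = 1 + x² - 12*x
r(v, j) = -6*v + 2*j (r(v, j) = 2*(-3*v + j) = 2*(j - 3*v) = -6*v + 2*j)
D(X) = 1/73 (D(X) = 1/((1 + (-4)² - 12*(-4)) + 8) = 1/((1 + 16 + 48) + 8) = 1/(65 + 8) = 1/73)
r(116, 5)/45222 - 232/D(95) = (-6*116 + 2*5)/45222 - 232/1/73 = (-696 + 10)*(1/45222) - 232*73 = -686*1/45222 - 16936 = -343/22611 - 16936 = -382940239/22611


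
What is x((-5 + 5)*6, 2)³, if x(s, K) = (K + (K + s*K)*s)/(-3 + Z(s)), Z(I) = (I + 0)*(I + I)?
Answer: -8/27 ≈ -0.29630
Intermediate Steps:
Z(I) = 2*I² (Z(I) = I*(2*I) = 2*I²)
x(s, K) = (K + s*(K + K*s))/(-3 + 2*s²) (x(s, K) = (K + (K + s*K)*s)/(-3 + 2*s²) = (K + (K + K*s)*s)/(-3 + 2*s²) = (K + s*(K + K*s))/(-3 + 2*s²))
x((-5 + 5)*6, 2)³ = (2*(1 + (-5 + 5)*6 + ((-5 + 5)*6)²)/(-3 + 2*((-5 + 5)*6)²))³ = (2*(1 + 0*6 + (0*6)²)/(-3 + 2*(0*6)²))³ = (2*(1 + 0 + 0²)/(-3 + 2*0²))³ = (2*(1 + 0 + 0)/(-3 + 2*0))³ = (2*1/(-3 + 0))³ = (2*1/(-3))³ = (2*(-⅓)*1)³ = (-⅔)³ = -8/27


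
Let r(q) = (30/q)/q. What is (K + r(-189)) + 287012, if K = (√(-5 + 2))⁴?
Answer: 3417559057/11907 ≈ 2.8702e+5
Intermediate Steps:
r(q) = 30/q²
K = 9 (K = (√(-3))⁴ = (I*√3)⁴ = 9)
(K + r(-189)) + 287012 = (9 + 30/(-189)²) + 287012 = (9 + 30*(1/35721)) + 287012 = (9 + 10/11907) + 287012 = 107173/11907 + 287012 = 3417559057/11907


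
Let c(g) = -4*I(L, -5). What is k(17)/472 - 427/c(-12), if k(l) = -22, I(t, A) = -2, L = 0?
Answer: -25215/472 ≈ -53.422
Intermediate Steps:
c(g) = 8 (c(g) = -4*(-2) = 8)
k(17)/472 - 427/c(-12) = -22/472 - 427/8 = -22*1/472 - 427*1/8 = -11/236 - 427/8 = -25215/472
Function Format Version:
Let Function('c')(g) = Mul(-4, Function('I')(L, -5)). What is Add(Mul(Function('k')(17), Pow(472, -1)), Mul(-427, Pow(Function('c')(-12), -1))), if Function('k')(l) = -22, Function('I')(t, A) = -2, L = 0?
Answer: Rational(-25215, 472) ≈ -53.422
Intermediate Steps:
Function('c')(g) = 8 (Function('c')(g) = Mul(-4, -2) = 8)
Add(Mul(Function('k')(17), Pow(472, -1)), Mul(-427, Pow(Function('c')(-12), -1))) = Add(Mul(-22, Pow(472, -1)), Mul(-427, Pow(8, -1))) = Add(Mul(-22, Rational(1, 472)), Mul(-427, Rational(1, 8))) = Add(Rational(-11, 236), Rational(-427, 8)) = Rational(-25215, 472)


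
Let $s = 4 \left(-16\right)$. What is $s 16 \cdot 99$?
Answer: $-101376$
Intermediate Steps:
$s = -64$
$s 16 \cdot 99 = \left(-64\right) 16 \cdot 99 = \left(-1024\right) 99 = -101376$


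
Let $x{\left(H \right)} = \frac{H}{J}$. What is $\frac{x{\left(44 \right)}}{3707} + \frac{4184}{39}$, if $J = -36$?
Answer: $\frac{4230011}{39429} \approx 107.28$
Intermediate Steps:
$x{\left(H \right)} = - \frac{H}{36}$ ($x{\left(H \right)} = \frac{H}{-36} = H \left(- \frac{1}{36}\right) = - \frac{H}{36}$)
$\frac{x{\left(44 \right)}}{3707} + \frac{4184}{39} = \frac{\left(- \frac{1}{36}\right) 44}{3707} + \frac{4184}{39} = \left(- \frac{11}{9}\right) \frac{1}{3707} + 4184 \cdot \frac{1}{39} = - \frac{1}{3033} + \frac{4184}{39} = \frac{4230011}{39429}$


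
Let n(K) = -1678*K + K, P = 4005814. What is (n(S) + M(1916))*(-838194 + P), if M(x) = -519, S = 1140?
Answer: -6057436558380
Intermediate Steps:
n(K) = -1677*K
(n(S) + M(1916))*(-838194 + P) = (-1677*1140 - 519)*(-838194 + 4005814) = (-1911780 - 519)*3167620 = -1912299*3167620 = -6057436558380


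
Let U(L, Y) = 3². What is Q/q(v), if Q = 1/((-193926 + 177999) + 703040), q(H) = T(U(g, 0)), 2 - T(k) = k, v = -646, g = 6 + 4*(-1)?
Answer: -1/4809791 ≈ -2.0791e-7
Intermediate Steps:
g = 2 (g = 6 - 4 = 2)
U(L, Y) = 9
T(k) = 2 - k
q(H) = -7 (q(H) = 2 - 1*9 = 2 - 9 = -7)
Q = 1/687113 (Q = 1/(-15927 + 703040) = 1/687113 ≈ 1.4554e-6)
Q/q(v) = (1/687113)/(-7) = (1/687113)*(-⅐) = -1/4809791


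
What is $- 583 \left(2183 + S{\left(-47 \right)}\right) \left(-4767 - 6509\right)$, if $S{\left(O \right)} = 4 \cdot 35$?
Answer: $15271188284$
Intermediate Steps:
$S{\left(O \right)} = 140$
$- 583 \left(2183 + S{\left(-47 \right)}\right) \left(-4767 - 6509\right) = - 583 \left(2183 + 140\right) \left(-4767 - 6509\right) = - 583 \cdot 2323 \left(-11276\right) = \left(-583\right) \left(-26194148\right) = 15271188284$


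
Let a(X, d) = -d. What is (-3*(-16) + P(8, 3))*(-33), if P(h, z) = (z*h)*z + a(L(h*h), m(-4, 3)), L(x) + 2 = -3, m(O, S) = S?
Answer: -3861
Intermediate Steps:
L(x) = -5 (L(x) = -2 - 3 = -5)
P(h, z) = -3 + h*z² (P(h, z) = (z*h)*z - 1*3 = (h*z)*z - 3 = h*z² - 3 = -3 + h*z²)
(-3*(-16) + P(8, 3))*(-33) = (-3*(-16) + (-3 + 8*3²))*(-33) = (48 + (-3 + 8*9))*(-33) = (48 + (-3 + 72))*(-33) = (48 + 69)*(-33) = 117*(-33) = -3861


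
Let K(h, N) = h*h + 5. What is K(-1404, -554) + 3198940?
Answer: 5170161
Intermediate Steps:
K(h, N) = 5 + h**2 (K(h, N) = h**2 + 5 = 5 + h**2)
K(-1404, -554) + 3198940 = (5 + (-1404)**2) + 3198940 = (5 + 1971216) + 3198940 = 1971221 + 3198940 = 5170161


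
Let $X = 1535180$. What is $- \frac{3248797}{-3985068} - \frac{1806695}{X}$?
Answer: $- \frac{55307856295}{152944917306} \approx -0.36162$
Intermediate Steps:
$- \frac{3248797}{-3985068} - \frac{1806695}{X} = - \frac{3248797}{-3985068} - \frac{1806695}{1535180} = \left(-3248797\right) \left(- \frac{1}{3985068}\right) - \frac{361339}{307036} = \frac{3248797}{3985068} - \frac{361339}{307036} = - \frac{55307856295}{152944917306}$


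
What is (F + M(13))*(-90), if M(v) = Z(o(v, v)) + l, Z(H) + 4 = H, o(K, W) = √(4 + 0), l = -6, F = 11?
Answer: -270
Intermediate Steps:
o(K, W) = 2 (o(K, W) = √4 = 2)
Z(H) = -4 + H
M(v) = -8 (M(v) = (-4 + 2) - 6 = -2 - 6 = -8)
(F + M(13))*(-90) = (11 - 8)*(-90) = 3*(-90) = -270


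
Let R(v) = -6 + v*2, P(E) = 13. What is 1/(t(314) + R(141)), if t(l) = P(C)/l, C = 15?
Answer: 314/86677 ≈ 0.0036226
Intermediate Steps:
R(v) = -6 + 2*v
t(l) = 13/l
1/(t(314) + R(141)) = 1/(13/314 + (-6 + 2*141)) = 1/(13*(1/314) + (-6 + 282)) = 1/(13/314 + 276) = 1/(86677/314) = 314/86677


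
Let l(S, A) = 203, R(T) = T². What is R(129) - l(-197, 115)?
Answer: 16438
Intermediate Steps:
R(129) - l(-197, 115) = 129² - 1*203 = 16641 - 203 = 16438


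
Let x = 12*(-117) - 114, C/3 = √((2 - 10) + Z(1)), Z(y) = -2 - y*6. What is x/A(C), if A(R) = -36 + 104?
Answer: -759/34 ≈ -22.324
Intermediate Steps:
Z(y) = -2 - 6*y
C = 12*I (C = 3*√((2 - 10) + (-2 - 6*1)) = 3*√(-8 + (-2 - 6)) = 3*√(-8 - 8) = 3*√(-16) = 3*(4*I) = 12*I ≈ 12.0*I)
A(R) = 68
x = -1518 (x = -1404 - 114 = -1518)
x/A(C) = -1518/68 = -1518*1/68 = -759/34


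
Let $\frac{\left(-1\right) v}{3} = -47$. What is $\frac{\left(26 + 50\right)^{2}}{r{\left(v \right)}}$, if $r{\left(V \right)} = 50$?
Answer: $\frac{2888}{25} \approx 115.52$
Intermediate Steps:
$v = 141$ ($v = \left(-3\right) \left(-47\right) = 141$)
$\frac{\left(26 + 50\right)^{2}}{r{\left(v \right)}} = \frac{\left(26 + 50\right)^{2}}{50} = 76^{2} \cdot \frac{1}{50} = 5776 \cdot \frac{1}{50} = \frac{2888}{25}$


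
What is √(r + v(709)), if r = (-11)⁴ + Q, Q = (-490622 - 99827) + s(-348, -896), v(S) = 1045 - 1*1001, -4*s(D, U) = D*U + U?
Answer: 2*I*√163373 ≈ 808.39*I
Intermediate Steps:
s(D, U) = -U/4 - D*U/4 (s(D, U) = -(D*U + U)/4 = -(U + D*U)/4 = -U/4 - D*U/4)
v(S) = 44 (v(S) = 1045 - 1001 = 44)
Q = -668177 (Q = (-490622 - 99827) - ¼*(-896)*(1 - 348) = -590449 - ¼*(-896)*(-347) = -590449 - 77728 = -668177)
r = -653536 (r = (-11)⁴ - 668177 = 14641 - 668177 = -653536)
√(r + v(709)) = √(-653536 + 44) = √(-653492) = 2*I*√163373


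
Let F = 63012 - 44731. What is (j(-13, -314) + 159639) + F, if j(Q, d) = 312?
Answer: 178232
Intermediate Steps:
F = 18281
(j(-13, -314) + 159639) + F = (312 + 159639) + 18281 = 159951 + 18281 = 178232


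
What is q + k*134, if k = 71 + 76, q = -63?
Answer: 19635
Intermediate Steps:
k = 147
q + k*134 = -63 + 147*134 = -63 + 19698 = 19635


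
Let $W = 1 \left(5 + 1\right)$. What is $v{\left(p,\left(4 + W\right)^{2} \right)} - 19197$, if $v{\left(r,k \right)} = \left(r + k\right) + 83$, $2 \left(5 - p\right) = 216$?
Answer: $-19117$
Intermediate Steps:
$p = -103$ ($p = 5 - 108 = -103$)
$W = 6$ ($W = 1 \cdot 6 = 6$)
$v{\left(r,k \right)} = 83 + k + r$ ($v{\left(r,k \right)} = \left(k + r\right) + 83 = 83 + k + r$)
$v{\left(p,\left(4 + W\right)^{2} \right)} - 19197 = \left(83 + \left(4 + 6\right)^{2} - 103\right) - 19197 = \left(83 + 10^{2} - 103\right) - 19197 = \left(83 + 100 - 103\right) - 19197 = 80 - 19197 = -19117$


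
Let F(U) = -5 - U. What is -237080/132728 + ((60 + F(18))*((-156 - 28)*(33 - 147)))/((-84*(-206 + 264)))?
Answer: -542535663/3367973 ≈ -161.09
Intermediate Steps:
-237080/132728 + ((60 + F(18))*((-156 - 28)*(33 - 147)))/((-84*(-206 + 264))) = -237080/132728 + ((60 + (-5 - 1*18))*((-156 - 28)*(33 - 147)))/((-84*(-206 + 264))) = -237080*1/132728 + ((60 + (-5 - 18))*(-184*(-114)))/((-84*58)) = -29635/16591 + ((60 - 23)*20976)/(-4872) = -29635/16591 + (37*20976)*(-1/4872) = -29635/16591 + 776112*(-1/4872) = -29635/16591 - 32338/203 = -542535663/3367973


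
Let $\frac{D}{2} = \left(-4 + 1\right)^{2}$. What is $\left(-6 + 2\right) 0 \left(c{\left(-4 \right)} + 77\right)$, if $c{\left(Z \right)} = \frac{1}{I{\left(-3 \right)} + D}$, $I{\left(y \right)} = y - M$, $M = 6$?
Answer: $0$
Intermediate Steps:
$D = 18$ ($D = 2 \left(-4 + 1\right)^{2} = 2 \left(-3\right)^{2} = 2 \cdot 9 = 18$)
$I{\left(y \right)} = -6 + y$ ($I{\left(y \right)} = y - 6 = -6 + y$)
$c{\left(Z \right)} = \frac{1}{9}$ ($c{\left(Z \right)} = \frac{1}{\left(-6 - 3\right) + 18} = \frac{1}{-9 + 18} = \frac{1}{9}$)
$\left(-6 + 2\right) 0 \left(c{\left(-4 \right)} + 77\right) = \left(-6 + 2\right) 0 \left(\frac{1}{9} + 77\right) = \left(-4\right) 0 \cdot \frac{694}{9} = 0 \cdot \frac{694}{9} = 0$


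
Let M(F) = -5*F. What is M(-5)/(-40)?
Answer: -5/8 ≈ -0.62500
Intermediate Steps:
M(-5)/(-40) = -5*(-5)/(-40) = 25*(-1/40) = -5/8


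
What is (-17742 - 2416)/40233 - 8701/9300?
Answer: -179178911/124722300 ≈ -1.4366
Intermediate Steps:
(-17742 - 2416)/40233 - 8701/9300 = -20158*1/40233 - 8701*1/9300 = -20158/40233 - 8701/9300 = -179178911/124722300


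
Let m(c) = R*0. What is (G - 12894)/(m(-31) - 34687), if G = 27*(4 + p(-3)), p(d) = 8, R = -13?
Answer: 12570/34687 ≈ 0.36238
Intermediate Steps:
m(c) = 0 (m(c) = -13*0 = 0)
G = 324 (G = 27*(4 + 8) = 27*12 = 324)
(G - 12894)/(m(-31) - 34687) = (324 - 12894)/(0 - 34687) = -12570/(-34687) = -12570*(-1/34687) = 12570/34687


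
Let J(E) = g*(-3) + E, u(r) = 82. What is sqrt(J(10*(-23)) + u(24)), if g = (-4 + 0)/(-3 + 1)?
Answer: I*sqrt(154) ≈ 12.41*I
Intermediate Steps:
g = 2 (g = -4/(-2) = -4*(-1/2) = 2)
J(E) = -6 + E (J(E) = 2*(-3) + E = -6 + E)
sqrt(J(10*(-23)) + u(24)) = sqrt((-6 + 10*(-23)) + 82) = sqrt((-6 - 230) + 82) = sqrt(-236 + 82) = sqrt(-154) = I*sqrt(154)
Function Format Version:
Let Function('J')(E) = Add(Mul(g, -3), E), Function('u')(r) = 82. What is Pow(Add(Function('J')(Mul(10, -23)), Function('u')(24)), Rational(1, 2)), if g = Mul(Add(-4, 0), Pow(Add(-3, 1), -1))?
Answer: Mul(I, Pow(154, Rational(1, 2))) ≈ Mul(12.410, I)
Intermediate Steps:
g = 2 (g = Mul(-4, Pow(-2, -1)) = Mul(-4, Rational(-1, 2)) = 2)
Function('J')(E) = Add(-6, E) (Function('J')(E) = Add(Mul(2, -3), E) = Add(-6, E))
Pow(Add(Function('J')(Mul(10, -23)), Function('u')(24)), Rational(1, 2)) = Pow(Add(Add(-6, Mul(10, -23)), 82), Rational(1, 2)) = Pow(Add(Add(-6, -230), 82), Rational(1, 2)) = Pow(Add(-236, 82), Rational(1, 2)) = Pow(-154, Rational(1, 2)) = Mul(I, Pow(154, Rational(1, 2)))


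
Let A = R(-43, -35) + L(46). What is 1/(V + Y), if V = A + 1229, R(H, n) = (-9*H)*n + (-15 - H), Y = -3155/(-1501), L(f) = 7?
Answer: -1501/18430626 ≈ -8.1441e-5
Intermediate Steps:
Y = 3155/1501 (Y = -3155*(-1/1501) = 3155/1501 ≈ 2.1019)
R(H, n) = -15 - H - 9*H*n (R(H, n) = -9*H*n + (-15 - H) = -15 - H - 9*H*n)
A = -13510 (A = (-15 - 1*(-43) - 9*(-43)*(-35)) + 7 = (-15 + 43 - 13545) + 7 = -13517 + 7 = -13510)
V = -12281 (V = -13510 + 1229 = -12281)
1/(V + Y) = 1/(-12281 + 3155/1501) = 1/(-18430626/1501) = -1501/18430626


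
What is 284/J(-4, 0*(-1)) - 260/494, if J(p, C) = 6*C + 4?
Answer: 1339/19 ≈ 70.474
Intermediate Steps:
J(p, C) = 4 + 6*C
284/J(-4, 0*(-1)) - 260/494 = 284/(4 + 6*(0*(-1))) - 260/494 = 284/(4 + 6*0) - 260*1/494 = 284/(4 + 0) - 10/19 = 284/4 - 10/19 = 284*(¼) - 10/19 = 71 - 10/19 = 1339/19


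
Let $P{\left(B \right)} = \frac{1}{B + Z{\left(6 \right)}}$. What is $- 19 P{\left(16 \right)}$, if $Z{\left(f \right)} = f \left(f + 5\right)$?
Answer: $- \frac{19}{82} \approx -0.23171$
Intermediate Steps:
$Z{\left(f \right)} = f \left(5 + f\right)$
$P{\left(B \right)} = \frac{1}{66 + B}$ ($P{\left(B \right)} = \frac{1}{B + 6 \left(5 + 6\right)} = \frac{1}{B + 6 \cdot 11} = \frac{1}{B + 66} = \frac{1}{66 + B}$)
$- 19 P{\left(16 \right)} = - \frac{19}{66 + 16} = - \frac{19}{82}$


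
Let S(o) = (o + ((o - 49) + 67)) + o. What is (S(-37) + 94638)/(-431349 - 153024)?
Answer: -31515/194791 ≈ -0.16179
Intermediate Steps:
S(o) = 18 + 3*o (S(o) = (o + ((-49 + o) + 67)) + o = (o + (18 + o)) + o = (18 + 2*o) + o = 18 + 3*o)
(S(-37) + 94638)/(-431349 - 153024) = ((18 + 3*(-37)) + 94638)/(-431349 - 153024) = ((18 - 111) + 94638)/(-584373) = (-93 + 94638)*(-1/584373) = 94545*(-1/584373) = -31515/194791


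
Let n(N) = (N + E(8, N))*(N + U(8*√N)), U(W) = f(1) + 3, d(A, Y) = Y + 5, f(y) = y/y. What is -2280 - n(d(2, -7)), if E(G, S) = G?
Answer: -2292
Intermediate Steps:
f(y) = 1
d(A, Y) = 5 + Y
U(W) = 4 (U(W) = 1 + 3 = 4)
n(N) = (4 + N)*(8 + N) (n(N) = (N + 8)*(N + 4) = (8 + N)*(4 + N) = (4 + N)*(8 + N))
-2280 - n(d(2, -7)) = -2280 - (32 + (5 - 7)² + 12*(5 - 7)) = -2280 - (32 + (-2)² + 12*(-2)) = -2280 - (32 + 4 - 24) = -2280 - 1*12 = -2280 - 12 = -2292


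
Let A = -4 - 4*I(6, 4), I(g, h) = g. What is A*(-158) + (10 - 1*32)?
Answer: 4402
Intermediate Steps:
A = -28 (A = -4 - 4*6 = -4 - 24 = -28)
A*(-158) + (10 - 1*32) = -28*(-158) + (10 - 1*32) = 4424 + (10 - 32) = 4424 - 22 = 4402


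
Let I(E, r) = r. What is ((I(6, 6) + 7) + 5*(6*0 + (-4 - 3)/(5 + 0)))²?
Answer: 36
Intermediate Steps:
((I(6, 6) + 7) + 5*(6*0 + (-4 - 3)/(5 + 0)))² = ((6 + 7) + 5*(6*0 + (-4 - 3)/(5 + 0)))² = (13 + 5*(0 - 7/5))² = (13 + 5*(-7/5))² = (13 - 7)² = 6² = 36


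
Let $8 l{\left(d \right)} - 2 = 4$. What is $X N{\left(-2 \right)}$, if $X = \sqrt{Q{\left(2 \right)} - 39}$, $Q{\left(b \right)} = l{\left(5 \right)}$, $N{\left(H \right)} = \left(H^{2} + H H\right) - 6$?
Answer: $3 i \sqrt{17} \approx 12.369 i$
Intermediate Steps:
$l{\left(d \right)} = \frac{3}{4}$ ($l{\left(d \right)} = \frac{1}{4} + \frac{1}{8} \cdot 4 = \frac{1}{4} + \frac{1}{2} = \frac{3}{4}$)
$N{\left(H \right)} = -6 + 2 H^{2}$ ($N{\left(H \right)} = \left(H^{2} + H^{2}\right) - 6 = 2 H^{2} - 6 = -6 + 2 H^{2}$)
$Q{\left(b \right)} = \frac{3}{4}$
$X = \frac{3 i \sqrt{17}}{2}$ ($X = \sqrt{\frac{3}{4} - 39} = \sqrt{- \frac{153}{4}} = \frac{3 i \sqrt{17}}{2} \approx 6.1847 i$)
$X N{\left(-2 \right)} = \frac{3 i \sqrt{17}}{2} \left(-6 + 2 \left(-2\right)^{2}\right) = \frac{3 i \sqrt{17}}{2} \left(-6 + 2 \cdot 4\right) = \frac{3 i \sqrt{17}}{2} \left(-6 + 8\right) = \frac{3 i \sqrt{17}}{2} \cdot 2 = 3 i \sqrt{17}$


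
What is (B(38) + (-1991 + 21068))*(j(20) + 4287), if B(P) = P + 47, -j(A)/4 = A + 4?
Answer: 80307942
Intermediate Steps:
j(A) = -16 - 4*A (j(A) = -4*(A + 4) = -4*(4 + A) = -16 - 4*A)
B(P) = 47 + P
(B(38) + (-1991 + 21068))*(j(20) + 4287) = ((47 + 38) + (-1991 + 21068))*((-16 - 4*20) + 4287) = (85 + 19077)*((-16 - 80) + 4287) = 19162*(-96 + 4287) = 19162*4191 = 80307942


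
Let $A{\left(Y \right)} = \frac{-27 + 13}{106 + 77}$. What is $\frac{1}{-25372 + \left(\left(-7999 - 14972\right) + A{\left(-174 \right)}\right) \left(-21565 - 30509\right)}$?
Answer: $\frac{61}{72966398414} \approx 8.36 \cdot 10^{-10}$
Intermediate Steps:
$A{\left(Y \right)} = - \frac{14}{183}$
$\frac{1}{-25372 + \left(\left(-7999 - 14972\right) + A{\left(-174 \right)}\right) \left(-21565 - 30509\right)} = \frac{1}{-25372 + \left(\left(-7999 - 14972\right) - \frac{14}{183}\right) \left(-21565 - 30509\right)} = \frac{1}{-25372 + \left(\left(-7999 - 14972\right) - \frac{14}{183}\right) \left(-52074\right)} = \frac{1}{-25372 + \left(-22971 - \frac{14}{183}\right) \left(-52074\right)} = \frac{1}{-25372 - - \frac{72967946106}{61}} = \frac{1}{-25372 + \frac{72967946106}{61}} = \frac{1}{\frac{72966398414}{61}} = \frac{61}{72966398414}$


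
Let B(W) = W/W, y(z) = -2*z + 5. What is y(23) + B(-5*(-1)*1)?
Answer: -40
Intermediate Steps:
y(z) = 5 - 2*z
B(W) = 1
y(23) + B(-5*(-1)*1) = (5 - 2*23) + 1 = (5 - 46) + 1 = -41 + 1 = -40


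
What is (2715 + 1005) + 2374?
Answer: 6094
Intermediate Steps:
(2715 + 1005) + 2374 = 3720 + 2374 = 6094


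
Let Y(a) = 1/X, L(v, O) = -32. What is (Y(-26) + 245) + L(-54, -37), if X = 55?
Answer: 11716/55 ≈ 213.02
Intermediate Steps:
Y(a) = 1/55
(Y(-26) + 245) + L(-54, -37) = (1/55 + 245) - 32 = 13476/55 - 32 = 11716/55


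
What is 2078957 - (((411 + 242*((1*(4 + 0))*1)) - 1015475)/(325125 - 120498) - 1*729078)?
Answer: 191533597347/68209 ≈ 2.8080e+6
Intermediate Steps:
2078957 - (((411 + 242*((1*(4 + 0))*1)) - 1015475)/(325125 - 120498) - 1*729078) = 2078957 - (((411 + 242*((1*4)*1)) - 1015475)/204627 - 729078) = 2078957 - (((411 + 242*(4*1)) - 1015475)*(1/204627) - 729078) = 2078957 - (((411 + 242*4) - 1015475)*(1/204627) - 729078) = 2078957 - (((411 + 968) - 1015475)*(1/204627) - 729078) = 2078957 - ((1379 - 1015475)*(1/204627) - 729078) = 2078957 - (-1014096*1/204627 - 729078) = 2078957 - (-338032/68209 - 729078) = 2078957 - 1*(-49730019334/68209) = 2078957 + 49730019334/68209 = 191533597347/68209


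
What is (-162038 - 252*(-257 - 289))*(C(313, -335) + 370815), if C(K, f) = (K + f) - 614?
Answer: -9049395834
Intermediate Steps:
C(K, f) = -614 + K + f
(-162038 - 252*(-257 - 289))*(C(313, -335) + 370815) = (-162038 - 252*(-257 - 289))*((-614 + 313 - 335) + 370815) = (-162038 - 252*(-546))*(-636 + 370815) = (-162038 + 137592)*370179 = -24446*370179 = -9049395834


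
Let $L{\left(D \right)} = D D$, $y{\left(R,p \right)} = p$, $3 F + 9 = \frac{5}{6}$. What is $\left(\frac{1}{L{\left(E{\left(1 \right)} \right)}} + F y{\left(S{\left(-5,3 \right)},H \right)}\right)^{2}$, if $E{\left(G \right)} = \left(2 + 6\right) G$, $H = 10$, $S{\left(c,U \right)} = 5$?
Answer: $\frac{245580241}{331776} \approx 740.2$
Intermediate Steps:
$F = - \frac{49}{18}$ ($F = -3 + \frac{5 \cdot \frac{1}{6}}{3} = -3 + \frac{1}{3} \cdot \frac{5}{6} = -3 + \frac{5}{18} = - \frac{49}{18} \approx -2.7222$)
$E{\left(G \right)} = 8 G$
$L{\left(D \right)} = D^{2}$
$\left(\frac{1}{L{\left(E{\left(1 \right)} \right)}} + F y{\left(S{\left(-5,3 \right)},H \right)}\right)^{2} = \left(\frac{1}{\left(8 \cdot 1\right)^{2}} - \frac{245}{9}\right)^{2} = \left(\frac{1}{8^{2}} - \frac{245}{9}\right)^{2} = \left(\frac{1}{64} - \frac{245}{9}\right)^{2} = \left(- \frac{15671}{576}\right)^{2} = \frac{245580241}{331776}$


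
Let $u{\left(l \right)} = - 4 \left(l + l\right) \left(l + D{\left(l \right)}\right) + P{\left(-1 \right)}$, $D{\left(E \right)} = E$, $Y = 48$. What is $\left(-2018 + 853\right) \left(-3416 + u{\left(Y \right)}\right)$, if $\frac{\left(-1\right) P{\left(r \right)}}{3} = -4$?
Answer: $46912220$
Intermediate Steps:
$P{\left(r \right)} = 12$ ($P{\left(r \right)} = \left(-3\right) \left(-4\right) = 12$)
$u{\left(l \right)} = 12 - 16 l^{2}$ ($u{\left(l \right)} = - 4 \left(l + l\right) \left(l + l\right) + 12 = - 4 \cdot 2 l 2 l + 12 = - 4 \cdot 4 l^{2} + 12 = - 16 l^{2} + 12 = 12 - 16 l^{2}$)
$\left(-2018 + 853\right) \left(-3416 + u{\left(Y \right)}\right) = \left(-2018 + 853\right) \left(-3416 + \left(12 - 16 \cdot 48^{2}\right)\right) = - 1165 \left(-3416 + \left(12 - 36864\right)\right) = - 1165 \left(-3416 - 36852\right) = \left(-1165\right) \left(-40268\right) = 46912220$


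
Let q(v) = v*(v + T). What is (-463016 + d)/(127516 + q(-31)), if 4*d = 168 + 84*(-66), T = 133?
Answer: -232180/62177 ≈ -3.7342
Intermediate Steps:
q(v) = v*(133 + v) (q(v) = v*(v + 133) = v*(133 + v))
d = -1344 (d = (168 + 84*(-66))/4 = (168 - 5544)/4 = (¼)*(-5376) = -1344)
(-463016 + d)/(127516 + q(-31)) = (-463016 - 1344)/(127516 - 31*(133 - 31)) = -464360/(127516 - 31*102) = -464360/(127516 - 3162) = -464360/124354 = -464360*1/124354 = -232180/62177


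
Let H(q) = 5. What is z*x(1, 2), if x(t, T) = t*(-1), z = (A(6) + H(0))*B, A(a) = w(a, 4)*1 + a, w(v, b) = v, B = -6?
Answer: 102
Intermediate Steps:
A(a) = 2*a (A(a) = a*1 + a = a + a = 2*a)
z = -102 (z = (2*6 + 5)*(-6) = (12 + 5)*(-6) = 17*(-6) = -102)
x(t, T) = -t
z*x(1, 2) = -(-102) = -102*(-1) = 102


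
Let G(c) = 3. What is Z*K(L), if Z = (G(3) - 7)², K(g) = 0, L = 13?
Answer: 0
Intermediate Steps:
Z = 16 (Z = (3 - 7)² = (-4)² = 16)
Z*K(L) = 16*0 = 0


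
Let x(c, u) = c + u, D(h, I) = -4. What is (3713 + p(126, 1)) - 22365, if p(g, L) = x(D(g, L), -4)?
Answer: -18660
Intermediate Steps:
p(g, L) = -8 (p(g, L) = -4 - 4 = -8)
(3713 + p(126, 1)) - 22365 = (3713 - 8) - 22365 = 3705 - 22365 = -18660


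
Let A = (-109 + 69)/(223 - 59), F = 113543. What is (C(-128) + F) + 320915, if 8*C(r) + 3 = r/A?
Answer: 17380929/40 ≈ 4.3452e+5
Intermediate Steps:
A = -10/41 (A = -40/164 = -40*1/164 = -10/41 ≈ -0.24390)
C(r) = -3/8 - 41*r/80 (C(r) = -3/8 + (r/(-10/41))/8 = -3/8 + (r*(-41/10))/8 = -3/8 + (-41*r/10)/8 = -3/8 - 41*r/80)
(C(-128) + F) + 320915 = ((-3/8 - 41/80*(-128)) + 113543) + 320915 = ((-3/8 + 328/5) + 113543) + 320915 = (2609/40 + 113543) + 320915 = 4544329/40 + 320915 = 17380929/40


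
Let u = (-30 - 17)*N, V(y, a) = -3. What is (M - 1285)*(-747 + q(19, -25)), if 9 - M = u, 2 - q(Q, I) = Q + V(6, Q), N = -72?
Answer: 3546260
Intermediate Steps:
q(Q, I) = 5 - Q (q(Q, I) = 2 - (Q - 3) = 2 - (-3 + Q) = 2 + (3 - Q) = 5 - Q)
u = 3384 (u = (-30 - 17)*(-72) = -47*(-72) = 3384)
M = -3375 (M = 9 - 1*3384 = 9 - 3384 = -3375)
(M - 1285)*(-747 + q(19, -25)) = (-3375 - 1285)*(-747 + (5 - 1*19)) = -4660*(-747 + (5 - 19)) = -4660*(-747 - 14) = -4660*(-761) = 3546260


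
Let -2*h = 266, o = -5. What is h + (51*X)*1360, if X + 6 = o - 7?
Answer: -1248613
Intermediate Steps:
X = -18 (X = -6 + (-5 - 7) = -6 - 12 = -18)
h = -133 (h = -½*266 = -133)
h + (51*X)*1360 = -133 + (51*(-18))*1360 = -133 - 918*1360 = -133 - 1248480 = -1248613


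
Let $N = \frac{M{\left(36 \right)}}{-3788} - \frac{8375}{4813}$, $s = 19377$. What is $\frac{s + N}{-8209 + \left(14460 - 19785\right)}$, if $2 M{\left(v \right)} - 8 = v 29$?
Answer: $- \frac{176620154825}{123373534948} \approx -1.4316$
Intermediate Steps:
$M{\left(v \right)} = 4 + \frac{29 v}{2}$ ($M{\left(v \right)} = 4 + \frac{v 29}{2} = 4 + \frac{29 v}{2}$)
$N = - \frac{17128069}{9115822}$ ($N = \frac{4 + \frac{29}{2} \cdot 36}{-3788} - \frac{8375}{4813} = \left(4 + 522\right) \left(- \frac{1}{3788}\right) - \frac{8375}{4813} = 526 \left(- \frac{1}{3788}\right) - \frac{8375}{4813} = - \frac{263}{1894} - \frac{8375}{4813} = - \frac{17128069}{9115822} \approx -1.8789$)
$\frac{s + N}{-8209 + \left(14460 - 19785\right)} = \frac{19377 - \frac{17128069}{9115822}}{-8209 + \left(14460 - 19785\right)} = \frac{176620154825}{9115822 \left(-8209 - 5325\right)} = \frac{176620154825}{9115822 \left(-13534\right)} = \frac{176620154825}{9115822} \left(- \frac{1}{13534}\right) = - \frac{176620154825}{123373534948}$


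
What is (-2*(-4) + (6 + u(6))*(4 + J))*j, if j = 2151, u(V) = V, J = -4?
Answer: 17208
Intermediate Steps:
(-2*(-4) + (6 + u(6))*(4 + J))*j = (-2*(-4) + (6 + 6)*(4 - 4))*2151 = (8 + 12*0)*2151 = (8 + 0)*2151 = 8*2151 = 17208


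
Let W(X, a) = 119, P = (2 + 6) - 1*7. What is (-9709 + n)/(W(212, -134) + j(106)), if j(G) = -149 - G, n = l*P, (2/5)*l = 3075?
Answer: 4043/272 ≈ 14.864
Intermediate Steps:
l = 15375/2 (l = (5/2)*3075 = 15375/2 ≈ 7687.5)
P = 1 (P = 8 - 7 = 1)
n = 15375/2 (n = (15375/2)*1 = 15375/2 ≈ 7687.5)
(-9709 + n)/(W(212, -134) + j(106)) = (-9709 + 15375/2)/(119 + (-149 - 1*106)) = -4043/(2*(119 + (-149 - 106))) = -4043/(2*(119 - 255)) = -4043/2/(-136) = -4043/2*(-1/136) = 4043/272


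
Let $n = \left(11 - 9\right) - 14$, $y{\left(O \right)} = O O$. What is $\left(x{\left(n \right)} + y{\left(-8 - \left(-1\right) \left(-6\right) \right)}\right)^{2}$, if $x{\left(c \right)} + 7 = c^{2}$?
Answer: $110889$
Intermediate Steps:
$y{\left(O \right)} = O^{2}$
$n = -12$ ($n = \left(11 - 9\right) - 14 = 2 - 14 = -12$)
$x{\left(c \right)} = -7 + c^{2}$
$\left(x{\left(n \right)} + y{\left(-8 - \left(-1\right) \left(-6\right) \right)}\right)^{2} = \left(\left(-7 + \left(-12\right)^{2}\right) + \left(-8 - \left(-1\right) \left(-6\right)\right)^{2}\right)^{2} = \left(\left(-7 + 144\right) + \left(-8 - 6\right)^{2}\right)^{2} = \left(137 + \left(-8 - 6\right)^{2}\right)^{2} = \left(137 + \left(-14\right)^{2}\right)^{2} = \left(137 + 196\right)^{2} = 333^{2} = 110889$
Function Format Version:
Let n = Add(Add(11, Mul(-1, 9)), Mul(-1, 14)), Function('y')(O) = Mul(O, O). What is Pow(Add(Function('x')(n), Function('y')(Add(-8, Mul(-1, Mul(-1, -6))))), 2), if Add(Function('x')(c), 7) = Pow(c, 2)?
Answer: 110889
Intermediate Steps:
Function('y')(O) = Pow(O, 2)
n = -12 (n = Add(Add(11, -9), -14) = Add(2, -14) = -12)
Function('x')(c) = Add(-7, Pow(c, 2))
Pow(Add(Function('x')(n), Function('y')(Add(-8, Mul(-1, Mul(-1, -6))))), 2) = Pow(Add(Add(-7, Pow(-12, 2)), Pow(Add(-8, Mul(-1, Mul(-1, -6))), 2)), 2) = Pow(Add(Add(-7, 144), Pow(Add(-8, Mul(-1, 6)), 2)), 2) = Pow(Add(137, Pow(Add(-8, -6), 2)), 2) = Pow(Add(137, Pow(-14, 2)), 2) = Pow(Add(137, 196), 2) = Pow(333, 2) = 110889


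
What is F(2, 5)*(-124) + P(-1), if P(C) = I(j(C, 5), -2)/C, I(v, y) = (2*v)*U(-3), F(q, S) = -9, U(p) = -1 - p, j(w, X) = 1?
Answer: 1112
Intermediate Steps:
I(v, y) = 4*v (I(v, y) = (2*v)*(-1 - 1*(-3)) = (2*v)*(-1 + 3) = (2*v)*2 = 4*v)
P(C) = 4/C (P(C) = (4*1)/C = 4/C)
F(2, 5)*(-124) + P(-1) = -9*(-124) + 4/(-1) = 1116 + 4*(-1) = 1116 - 4 = 1112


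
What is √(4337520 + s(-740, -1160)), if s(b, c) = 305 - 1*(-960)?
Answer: √4338785 ≈ 2083.0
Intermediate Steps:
s(b, c) = 1265 (s(b, c) = 305 + 960 = 1265)
√(4337520 + s(-740, -1160)) = √(4337520 + 1265) = √4338785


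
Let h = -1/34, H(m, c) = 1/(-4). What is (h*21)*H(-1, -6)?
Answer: 21/136 ≈ 0.15441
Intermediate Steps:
H(m, c) = -1/4 (H(m, c) = 1*(-1/4) = -1/4)
h = -1/34 (h = -1*1/34 = -1/34 ≈ -0.029412)
(h*21)*H(-1, -6) = -1/34*21*(-1/4) = -21/34*(-1/4) = 21/136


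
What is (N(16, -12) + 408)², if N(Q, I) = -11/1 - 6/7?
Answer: 7689529/49 ≈ 1.5693e+5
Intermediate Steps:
N(Q, I) = -83/7 (N(Q, I) = -11*1 - 6*⅐ = -11 - 6/7 = -83/7)
(N(16, -12) + 408)² = (-83/7 + 408)² = (2773/7)² = 7689529/49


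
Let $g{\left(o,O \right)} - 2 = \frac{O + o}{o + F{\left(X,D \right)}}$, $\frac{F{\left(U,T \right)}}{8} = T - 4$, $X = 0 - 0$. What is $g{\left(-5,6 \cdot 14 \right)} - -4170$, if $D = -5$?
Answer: $\frac{321165}{77} \approx 4171.0$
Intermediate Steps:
$X = 0$ ($X = 0 + 0 = 0$)
$F{\left(U,T \right)} = -32 + 8 T$ ($F{\left(U,T \right)} = 8 \left(T - 4\right) = 8 \left(-4 + T\right) = -32 + 8 T$)
$g{\left(o,O \right)} = 2 + \frac{O + o}{-72 + o}$ ($g{\left(o,O \right)} = 2 + \frac{O + o}{o + \left(-32 + 8 \left(-5\right)\right)} = 2 + \frac{O + o}{o - 72} = 2 + \frac{O + o}{-72 + o}$)
$g{\left(-5,6 \cdot 14 \right)} - -4170 = \frac{-144 + 6 \cdot 14 + 3 \left(-5\right)}{-72 - 5} - -4170 = \frac{-144 + 84 - 15}{-77} + 4170 = \left(- \frac{1}{77}\right) \left(-75\right) + 4170 = \frac{75}{77} + 4170 = \frac{321165}{77}$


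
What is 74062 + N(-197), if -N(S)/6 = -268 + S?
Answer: 76852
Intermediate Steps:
N(S) = 1608 - 6*S (N(S) = -6*(-268 + S) = 1608 - 6*S)
74062 + N(-197) = 74062 + (1608 - 6*(-197)) = 74062 + (1608 + 1182) = 74062 + 2790 = 76852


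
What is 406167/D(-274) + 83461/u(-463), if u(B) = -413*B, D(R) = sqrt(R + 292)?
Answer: 11923/27317 + 135389*sqrt(2)/2 ≈ 95735.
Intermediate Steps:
D(R) = sqrt(292 + R)
406167/D(-274) + 83461/u(-463) = 406167/(sqrt(292 - 274)) + 83461/((-413*(-463))) = 406167/(sqrt(18)) + 83461/191219 = 406167/((3*sqrt(2))) + 83461*(1/191219) = 406167*(sqrt(2)/6) + 11923/27317 = 135389*sqrt(2)/2 + 11923/27317 = 11923/27317 + 135389*sqrt(2)/2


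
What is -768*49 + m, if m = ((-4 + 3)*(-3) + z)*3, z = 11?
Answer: -37590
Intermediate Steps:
m = 42 (m = ((-4 + 3)*(-3) + 11)*3 = (-1*(-3) + 11)*3 = (3 + 11)*3 = 14*3 = 42)
-768*49 + m = -768*49 + 42 = -37632 + 42 = -37590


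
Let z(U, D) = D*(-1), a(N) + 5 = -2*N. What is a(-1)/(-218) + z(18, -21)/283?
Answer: 5427/61694 ≈ 0.087966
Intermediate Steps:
a(N) = -5 - 2*N
z(U, D) = -D
a(-1)/(-218) + z(18, -21)/283 = (-5 - 2*(-1))/(-218) - 1*(-21)/283 = (-5 + 2)*(-1/218) + 21*(1/283) = -3*(-1/218) + 21/283 = 3/218 + 21/283 = 5427/61694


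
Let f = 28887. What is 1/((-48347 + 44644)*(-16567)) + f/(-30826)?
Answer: -1772148119261/1891101148426 ≈ -0.93710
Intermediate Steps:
1/((-48347 + 44644)*(-16567)) + f/(-30826) = 1/((-48347 + 44644)*(-16567)) + 28887/(-30826) = -1/16567/(-3703) + 28887*(-1/30826) = -1/3703*(-1/16567) - 28887/30826 = 1/61347601 - 28887/30826 = -1772148119261/1891101148426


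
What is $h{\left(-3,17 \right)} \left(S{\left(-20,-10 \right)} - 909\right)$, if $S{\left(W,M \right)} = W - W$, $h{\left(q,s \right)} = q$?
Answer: $2727$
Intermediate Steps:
$S{\left(W,M \right)} = 0$
$h{\left(-3,17 \right)} \left(S{\left(-20,-10 \right)} - 909\right) = - 3 \left(0 - 909\right) = \left(-3\right) \left(-909\right) = 2727$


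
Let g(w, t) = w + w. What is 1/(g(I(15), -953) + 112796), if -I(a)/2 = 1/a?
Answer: 15/1691936 ≈ 8.8656e-6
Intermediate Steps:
I(a) = -2/a
g(w, t) = 2*w
1/(g(I(15), -953) + 112796) = 1/(2*(-2/15) + 112796) = 1/(-4/15 + 112796) = 1/(1691936/15) = 15/1691936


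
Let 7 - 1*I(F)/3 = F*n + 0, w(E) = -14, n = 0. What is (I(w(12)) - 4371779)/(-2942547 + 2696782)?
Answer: 4371758/245765 ≈ 17.788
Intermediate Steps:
I(F) = 21 (I(F) = 21 - 3*(F*0 + 0) = 21 - 3*(0 + 0) = 21 - 3*0 = 21 + 0 = 21)
(I(w(12)) - 4371779)/(-2942547 + 2696782) = (21 - 4371779)/(-2942547 + 2696782) = -4371758/(-245765) = -4371758*(-1/245765) = 4371758/245765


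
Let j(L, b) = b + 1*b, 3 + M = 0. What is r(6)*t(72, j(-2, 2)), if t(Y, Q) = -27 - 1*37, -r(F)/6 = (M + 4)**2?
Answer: 384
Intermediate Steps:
M = -3 (M = -3 + 0 = -3)
j(L, b) = 2*b (j(L, b) = b + b = 2*b)
r(F) = -6 (r(F) = -6*(-3 + 4)**2 = -6*1**2 = -6*1 = -6)
t(Y, Q) = -64 (t(Y, Q) = -27 - 37 = -64)
r(6)*t(72, j(-2, 2)) = -6*(-64) = 384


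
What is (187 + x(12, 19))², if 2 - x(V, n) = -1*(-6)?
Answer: 33489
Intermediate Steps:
x(V, n) = -4 (x(V, n) = 2 - (-1)*(-6) = 2 - 1*6 = 2 - 6 = -4)
(187 + x(12, 19))² = (187 - 4)² = 183² = 33489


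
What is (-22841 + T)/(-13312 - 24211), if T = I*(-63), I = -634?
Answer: -17101/37523 ≈ -0.45575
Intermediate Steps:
T = 39942 (T = -634*(-63) = 39942)
(-22841 + T)/(-13312 - 24211) = (-22841 + 39942)/(-13312 - 24211) = 17101/(-37523) = 17101*(-1/37523) = -17101/37523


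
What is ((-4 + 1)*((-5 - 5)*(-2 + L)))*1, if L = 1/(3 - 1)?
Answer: -45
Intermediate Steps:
L = ½ (L = 1/2 = ½ ≈ 0.50000)
((-4 + 1)*((-5 - 5)*(-2 + L)))*1 = ((-4 + 1)*((-5 - 5)*(-2 + ½)))*1 = -(-30)*(-3)/2*1 = -3*15*1 = -45*1 = -45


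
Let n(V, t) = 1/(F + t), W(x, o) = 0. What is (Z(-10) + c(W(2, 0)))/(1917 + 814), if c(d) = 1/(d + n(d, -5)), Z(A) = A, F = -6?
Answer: -21/2731 ≈ -0.0076895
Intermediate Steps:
n(V, t) = 1/(-6 + t)
c(d) = 1/(-1/11 + d) (c(d) = 1/(d + 1/(-6 - 5)) = 1/(d + 1/(-11)) = 1/(d - 1/11) = 1/(-1/11 + d))
(Z(-10) + c(W(2, 0)))/(1917 + 814) = (-10 + 11/(-1 + 11*0))/(1917 + 814) = (-10 + 11/(-1 + 0))/2731 = (-10 + 11/(-1))*(1/2731) = (-10 + 11*(-1))*(1/2731) = (-10 - 11)*(1/2731) = -21*1/2731 = -21/2731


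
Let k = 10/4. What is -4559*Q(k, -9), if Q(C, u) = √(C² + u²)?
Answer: -4559*√349/2 ≈ -42585.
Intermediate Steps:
k = 5/2 (k = 10*(¼) = 5/2 ≈ 2.5000)
-4559*Q(k, -9) = -4559*√((5/2)² + (-9)²) = -4559*√(25/4 + 81) = -4559*√349/2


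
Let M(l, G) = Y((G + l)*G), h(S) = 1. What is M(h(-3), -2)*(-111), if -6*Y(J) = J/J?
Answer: 37/2 ≈ 18.500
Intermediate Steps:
Y(J) = -1/6 (Y(J) = -J/(6*J) = -1/6*1 = -1/6)
M(l, G) = -1/6
M(h(-3), -2)*(-111) = -1/6*(-111) = 37/2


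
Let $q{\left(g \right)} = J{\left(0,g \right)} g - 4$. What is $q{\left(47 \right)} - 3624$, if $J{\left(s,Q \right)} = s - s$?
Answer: $-3628$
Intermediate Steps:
$J{\left(s,Q \right)} = 0$
$q{\left(g \right)} = -4$ ($q{\left(g \right)} = 0 g - 4 = 0 - 4 = -4$)
$q{\left(47 \right)} - 3624 = -4 - 3624 = -3628$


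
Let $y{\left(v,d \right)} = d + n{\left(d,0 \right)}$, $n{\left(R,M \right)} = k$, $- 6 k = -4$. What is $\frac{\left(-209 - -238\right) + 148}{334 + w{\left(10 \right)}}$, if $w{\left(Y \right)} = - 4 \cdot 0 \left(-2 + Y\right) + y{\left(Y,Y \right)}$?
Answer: $\frac{531}{1034} \approx 0.51354$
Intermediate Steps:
$k = \frac{2}{3}$ ($k = \left(- \frac{1}{6}\right) \left(-4\right) = \frac{2}{3} \approx 0.66667$)
$n{\left(R,M \right)} = \frac{2}{3}$
$y{\left(v,d \right)} = \frac{2}{3} + d$ ($y{\left(v,d \right)} = d + \frac{2}{3} = \frac{2}{3} + d$)
$w{\left(Y \right)} = \frac{2}{3} + Y$ ($w{\left(Y \right)} = - 4 \cdot 0 \left(-2 + Y\right) + \left(\frac{2}{3} + Y\right) = \left(-4\right) 0 + \left(\frac{2}{3} + Y\right) = 0 + \left(\frac{2}{3} + Y\right) = \frac{2}{3} + Y$)
$\frac{\left(-209 - -238\right) + 148}{334 + w{\left(10 \right)}} = \frac{\left(-209 - -238\right) + 148}{334 + \left(\frac{2}{3} + 10\right)} = \frac{\left(-209 + 238\right) + 148}{334 + \frac{32}{3}} = \frac{29 + 148}{\frac{1034}{3}} = 177 \cdot \frac{3}{1034} = \frac{531}{1034}$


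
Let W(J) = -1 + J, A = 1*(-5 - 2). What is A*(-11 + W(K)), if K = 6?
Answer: 42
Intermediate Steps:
A = -7 (A = 1*(-7) = -7)
A*(-11 + W(K)) = -7*(-11 + (-1 + 6)) = -7*(-11 + 5) = -7*(-6) = 42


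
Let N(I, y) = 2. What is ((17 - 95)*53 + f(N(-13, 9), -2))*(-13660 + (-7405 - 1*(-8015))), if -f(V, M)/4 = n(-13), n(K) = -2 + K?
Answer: 53165700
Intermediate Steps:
f(V, M) = 60 (f(V, M) = -4*(-2 - 13) = -4*(-15) = 60)
((17 - 95)*53 + f(N(-13, 9), -2))*(-13660 + (-7405 - 1*(-8015))) = ((17 - 95)*53 + 60)*(-13660 + (-7405 - 1*(-8015))) = (-78*53 + 60)*(-13660 + (-7405 + 8015)) = (-4134 + 60)*(-13660 + 610) = -4074*(-13050) = 53165700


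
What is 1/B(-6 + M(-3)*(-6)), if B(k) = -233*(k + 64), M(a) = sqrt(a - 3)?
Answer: -29/417070 - 3*I*sqrt(6)/417070 ≈ -6.9533e-5 - 1.7619e-5*I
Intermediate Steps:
M(a) = sqrt(-3 + a)
B(k) = -14912 - 233*k (B(k) = -233*(64 + k) = -14912 - 233*k)
1/B(-6 + M(-3)*(-6)) = 1/(-14912 - 233*(-6 + sqrt(-3 - 3)*(-6))) = 1/(-14912 - 233*(-6 + sqrt(-6)*(-6))) = 1/(-14912 - 233*(-6 + (I*sqrt(6))*(-6))) = 1/(-14912 - 233*(-6 - 6*I*sqrt(6))) = 1/(-14912 + (1398 + 1398*I*sqrt(6))) = 1/(-13514 + 1398*I*sqrt(6))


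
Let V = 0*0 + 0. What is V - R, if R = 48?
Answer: -48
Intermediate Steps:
V = 0 (V = 0 + 0 = 0)
V - R = 0 - 1*48 = 0 - 48 = -48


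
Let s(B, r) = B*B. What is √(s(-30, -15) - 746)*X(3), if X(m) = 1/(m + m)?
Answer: √154/6 ≈ 2.0683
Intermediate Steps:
X(m) = 1/(2*m)
s(B, r) = B²
√(s(-30, -15) - 746)*X(3) = √((-30)² - 746)*((½)/3) = √(900 - 746)*((½)*(⅓)) = √154*(⅙) = √154/6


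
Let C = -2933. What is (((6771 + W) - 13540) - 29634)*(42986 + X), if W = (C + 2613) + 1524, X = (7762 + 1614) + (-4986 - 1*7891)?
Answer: -1389832515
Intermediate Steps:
X = -3501 (X = 9376 + (-4986 - 7891) = 9376 - 12877 = -3501)
W = 1204 (W = (-2933 + 2613) + 1524 = -320 + 1524 = 1204)
(((6771 + W) - 13540) - 29634)*(42986 + X) = (((6771 + 1204) - 13540) - 29634)*(42986 - 3501) = ((7975 - 13540) - 29634)*39485 = (-5565 - 29634)*39485 = -35199*39485 = -1389832515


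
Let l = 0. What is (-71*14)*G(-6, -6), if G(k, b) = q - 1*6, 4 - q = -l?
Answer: 1988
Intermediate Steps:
q = 4 (q = 4 - (-1)*0 = 4 - 1*0 = 4 + 0 = 4)
G(k, b) = -2 (G(k, b) = 4 - 1*6 = 4 - 6 = -2)
(-71*14)*G(-6, -6) = -71*14*(-2) = -994*(-2) = 1988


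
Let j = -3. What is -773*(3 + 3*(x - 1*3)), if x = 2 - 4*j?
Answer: -27828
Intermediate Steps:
x = 14 (x = 2 - 4*(-3) = 2 + 12 = 14)
-773*(3 + 3*(x - 1*3)) = -773*(3 + 3*(14 - 1*3)) = -773*(3 + 3*(14 - 3)) = -773*(3 + 3*11) = -773*(3 + 33) = -773*36 = -27828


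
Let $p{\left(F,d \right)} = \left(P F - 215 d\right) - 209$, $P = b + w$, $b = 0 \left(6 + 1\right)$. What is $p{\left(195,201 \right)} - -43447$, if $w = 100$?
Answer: $19523$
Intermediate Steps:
$b = 0$ ($b = 0 \cdot 7 = 0$)
$P = 100$ ($P = 0 + 100 = 100$)
$p{\left(F,d \right)} = -209 - 215 d + 100 F$ ($p{\left(F,d \right)} = \left(100 F - 215 d\right) - 209 = \left(- 215 d + 100 F\right) - 209 = -209 - 215 d + 100 F$)
$p{\left(195,201 \right)} - -43447 = \left(-209 - 43215 + 100 \cdot 195\right) - -43447 = \left(-209 - 43215 + 19500\right) + 43447 = -23924 + 43447 = 19523$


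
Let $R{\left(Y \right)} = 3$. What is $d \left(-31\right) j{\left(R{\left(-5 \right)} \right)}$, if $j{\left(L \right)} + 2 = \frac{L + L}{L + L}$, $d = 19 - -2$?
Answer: $651$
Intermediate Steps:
$d = 21$ ($d = 19 + 2 = 21$)
$j{\left(L \right)} = -1$ ($j{\left(L \right)} = -2 + \frac{L + L}{L + L} = -2 + \frac{2 L}{2 L} = -2 + 2 L \frac{1}{2 L} = -2 + 1 = -1$)
$d \left(-31\right) j{\left(R{\left(-5 \right)} \right)} = 21 \left(-31\right) \left(-1\right) = \left(-651\right) \left(-1\right) = 651$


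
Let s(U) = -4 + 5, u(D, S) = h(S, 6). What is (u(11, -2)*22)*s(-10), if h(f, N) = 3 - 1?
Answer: 44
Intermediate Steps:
h(f, N) = 2
u(D, S) = 2
s(U) = 1
(u(11, -2)*22)*s(-10) = (2*22)*1 = 44*1 = 44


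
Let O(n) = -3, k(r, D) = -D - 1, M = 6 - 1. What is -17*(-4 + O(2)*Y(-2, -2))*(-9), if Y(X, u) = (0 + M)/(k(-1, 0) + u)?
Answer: 153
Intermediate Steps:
M = 5
k(r, D) = -1 - D
Y(X, u) = 5/(-1 + u) (Y(X, u) = (0 + 5)/((-1 - 1*0) + u) = 5/((-1 + 0) + u) = 5/(-1 + u))
-17*(-4 + O(2)*Y(-2, -2))*(-9) = -17*(-4 - 15/(-1 - 2))*(-9) = -17*(-4 - 15/(-3))*(-9) = -17*(-4 - 15*(-1)/3)*(-9) = -17*(-4 - 3*(-5/3))*(-9) = -17*(-4 + 5)*(-9) = -17*(-9) = 153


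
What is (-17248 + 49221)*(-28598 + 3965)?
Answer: -787590909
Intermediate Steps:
(-17248 + 49221)*(-28598 + 3965) = 31973*(-24633) = -787590909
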